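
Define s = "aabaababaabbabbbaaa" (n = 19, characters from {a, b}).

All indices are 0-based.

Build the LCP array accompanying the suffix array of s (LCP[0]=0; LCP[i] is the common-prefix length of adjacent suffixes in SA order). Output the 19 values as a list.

rank→(start, suffix):
  0 → (18, 'a')
  1 → (17, 'aa')
  2 → (16, 'aaa')
  3 → (0, 'aabaababaabbabbbaaa')
  4 → (3, 'aababaabbabbbaaa')
  5 → (8, 'aabbabbbaaa')
  6 → (1, 'abaababaabbabbbaaa')
  7 → (6, 'abaabbabbbaaa')
  8 → (4, 'ababaabbabbbaaa')
  9 → (9, 'abbabbbaaa')
  10 → (12, 'abbbaaa')
  11 → (15, 'baaa')
  12 → (2, 'baababaabbabbbaaa')
  13 → (7, 'baabbabbbaaa')
  14 → (5, 'babaabbabbbaaa')
  15 → (11, 'babbbaaa')
  16 → (14, 'bbaaa')
  17 → (10, 'bbabbbaaa')
  18 → (13, 'bbbaaa')

SA = [18, 17, 16, 0, 3, 8, 1, 6, 4, 9, 12, 15, 2, 7, 5, 11, 14, 10, 13]
rank  pair      lcp
   1  s[18:],s[17:]  1  'a'
   2  s[17:],s[16:]  2  'aa'
   3  s[16:],s[0:]  2  'aa'
   4  s[0:],s[3:]  4  'aaba'
   5  s[3:],s[8:]  3  'aab'
   6  s[8:],s[1:]  1  'a'
   7  s[1:],s[6:]  5  'abaab'
   8  s[6:],s[4:]  3  'aba'
   9  s[4:],s[9:]  2  'ab'
  10  s[9:],s[12:]  3  'abb'
  11  s[12:],s[15:]  0  ''
  12  s[15:],s[2:]  3  'baa'
  13  s[2:],s[7:]  4  'baab'
  14  s[7:],s[5:]  2  'ba'
  15  s[5:],s[11:]  3  'bab'
  16  s[11:],s[14:]  1  'b'
  17  s[14:],s[10:]  3  'bba'
  18  s[10:],s[13:]  2  'bb'

[0, 1, 2, 2, 4, 3, 1, 5, 3, 2, 3, 0, 3, 4, 2, 3, 1, 3, 2]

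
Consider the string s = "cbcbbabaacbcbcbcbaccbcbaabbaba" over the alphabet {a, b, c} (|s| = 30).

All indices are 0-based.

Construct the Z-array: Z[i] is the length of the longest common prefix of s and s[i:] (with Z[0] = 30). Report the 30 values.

[30, 0, 2, 0, 0, 0, 0, 0, 0, 4, 0, 4, 0, 4, 0, 2, 0, 0, 1, 4, 0, 2, 0, 0, 0, 0, 0, 0, 0, 0]

Z[0]=30
i=1: fresh scan; Z[1]=0
i=2: fresh scan; Z[2]=2 grow→box=[2,4)
i=3: min(r-i=1, Z[1]=0)=0; Z[3]=0
i=4: fresh scan; Z[4]=0
i=5: fresh scan; Z[5]=0
i=6: fresh scan; Z[6]=0
i=7: fresh scan; Z[7]=0
i=8: fresh scan; Z[8]=0
i=9: fresh scan; Z[9]=4 grow→box=[9,13)
i=10: min(r-i=3, Z[1]=0)=0; Z[10]=0
i=11: min(r-i=2, Z[2]=2)=2; Z[11]=4 grow→box=[11,15)
i=12: min(r-i=3, Z[1]=0)=0; Z[12]=0
i=13: min(r-i=2, Z[2]=2)=2; Z[13]=4 grow→box=[13,17)
i=14: min(r-i=3, Z[1]=0)=0; Z[14]=0
i=15: min(r-i=2, Z[2]=2)=2; Z[15]=2
i=16: min(r-i=1, Z[3]=0)=0; Z[16]=0
i=17: fresh scan; Z[17]=0
i=18: fresh scan; Z[18]=1 grow→box=[18,19)
i=19: fresh scan; Z[19]=4 grow→box=[19,23)
i=20: min(r-i=3, Z[1]=0)=0; Z[20]=0
i=21: min(r-i=2, Z[2]=2)=2; Z[21]=2
i=22: min(r-i=1, Z[3]=0)=0; Z[22]=0
i=23: fresh scan; Z[23]=0
i=24: fresh scan; Z[24]=0
i=25: fresh scan; Z[25]=0
i=26: fresh scan; Z[26]=0
i=27: fresh scan; Z[27]=0
i=28: fresh scan; Z[28]=0
i=29: fresh scan; Z[29]=0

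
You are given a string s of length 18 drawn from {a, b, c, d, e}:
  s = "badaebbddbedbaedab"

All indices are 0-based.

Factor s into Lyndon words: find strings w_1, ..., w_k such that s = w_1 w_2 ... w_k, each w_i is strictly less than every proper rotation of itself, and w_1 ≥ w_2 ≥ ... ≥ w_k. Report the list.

["b", "adaebbddbedbaed", "ab"]

emit factor 1: 'b' (i=0, period=1)
emit factor 2: 'adaebbddbedbaed' (i=1, period=15)
emit factor 3: 'ab' (i=16, period=2)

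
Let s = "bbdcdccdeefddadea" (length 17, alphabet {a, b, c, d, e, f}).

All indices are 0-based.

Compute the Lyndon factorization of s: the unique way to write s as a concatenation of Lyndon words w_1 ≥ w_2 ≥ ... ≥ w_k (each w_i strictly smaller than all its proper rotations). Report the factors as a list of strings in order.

["bbdcdccdeefdd", "ade", "a"]

emit factor 1: 'bbdcdccdeefdd' (i=0, period=13)
emit factor 2: 'ade' (i=13, period=3)
emit factor 3: 'a' (i=16, period=1)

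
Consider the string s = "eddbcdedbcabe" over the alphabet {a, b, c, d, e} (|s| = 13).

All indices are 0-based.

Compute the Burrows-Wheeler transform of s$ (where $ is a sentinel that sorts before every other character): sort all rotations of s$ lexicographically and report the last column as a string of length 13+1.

ecddabbedecbd$

rank  rotation        last
    0  $eddbcdedbcabe  e
    1  abe$eddbcdedbc  c
    2  bcabe$eddbcded  d
    3  bcdedbcabe$edd  d
    4  be$eddbcdedbca  a
    5  cabe$eddbcdedb  b
    6  cdedbcabe$eddb  b
    7  dbcabe$eddbcde  e
    8  dbcdedbcabe$ed  d
    9  ddbcdedbcabe$e  e
   10  dedbcabe$eddbc  c
   11  e$eddbcdedbcab  b
   12  edbcabe$eddbcd  d
   13  eddbcdedbcabe$  $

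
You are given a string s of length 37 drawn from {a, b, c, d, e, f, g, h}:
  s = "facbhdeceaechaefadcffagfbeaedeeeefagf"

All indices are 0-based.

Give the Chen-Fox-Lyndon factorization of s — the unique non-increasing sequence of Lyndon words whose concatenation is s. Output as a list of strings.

emit factor 1: 'f' (i=0, period=1)
emit factor 2: 'acbhdeceaechaefadcffagfbeaedeeeefagf' (i=1, period=36)

["f", "acbhdeceaechaefadcffagfbeaedeeeefagf"]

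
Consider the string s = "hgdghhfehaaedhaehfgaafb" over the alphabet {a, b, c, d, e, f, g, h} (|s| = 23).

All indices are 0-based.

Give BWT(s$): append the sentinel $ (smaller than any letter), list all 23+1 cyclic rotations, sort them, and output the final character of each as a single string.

rank  rotation                  last
    0  $hgdghhfehaaedhaehfgaafb  b
    1  aaedhaehfgaafb$hgdghhfeh  h
    2  aafb$hgdghhfehaaedhaehfg  g
    3  aedhaehfgaafb$hgdghhfeha  a
    4  aehfgaafb$hgdghhfehaaedh  h
    5  afb$hgdghhfehaaedhaehfga  a
    6  b$hgdghhfehaaedhaehfgaaf  f
    7  dghhfehaaedhaehfgaafb$hg  g
    8  dhaehfgaafb$hgdghhfehaae  e
    9  edhaehfgaafb$hgdghhfehaa  a
   10  ehaaedhaehfgaafb$hgdghhf  f
   11  ehfgaafb$hgdghhfehaaedha  a
   12  fb$hgdghhfehaaedhaehfgaa  a
   13  fehaaedhaehfgaafb$hgdghh  h
   14  fgaafb$hgdghhfehaaedhaeh  h
   15  gaafb$hgdghhfehaaedhaehf  f
   16  gdghhfehaaedhaehfgaafb$h  h
   17  ghhfehaaedhaehfgaafb$hgd  d
   18  haaedhaehfgaafb$hgdghhfe  e
   19  haehfgaafb$hgdghhfehaaed  d
   20  hfehaaedhaehfgaafb$hgdgh  h
   21  hfgaafb$hgdghhfehaaedhae  e
   22  hgdghhfehaaedhaehfgaafb$  $
   23  hhfehaaedhaehfgaafb$hgdg  g

bhgahafgeafaahhfhdedhe$g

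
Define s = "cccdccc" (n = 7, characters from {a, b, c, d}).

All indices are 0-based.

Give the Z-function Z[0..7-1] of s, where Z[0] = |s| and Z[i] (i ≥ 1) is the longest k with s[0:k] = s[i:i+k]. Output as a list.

Z[0]=7
i=1: fresh scan; Z[1]=2 grow→box=[1,3)
i=2: min(r-i=1, Z[1]=2)=1; Z[2]=1
i=3: fresh scan; Z[3]=0
i=4: fresh scan; Z[4]=3 grow→box=[4,7)
i=5: min(r-i=2, Z[1]=2)=2; Z[5]=2
i=6: min(r-i=1, Z[2]=1)=1; Z[6]=1

[7, 2, 1, 0, 3, 2, 1]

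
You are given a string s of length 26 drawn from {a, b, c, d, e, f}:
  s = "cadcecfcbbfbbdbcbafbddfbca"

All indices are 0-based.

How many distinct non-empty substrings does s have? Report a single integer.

324

sorted suffixes:
  #0 SA[0]=25  'a'
  #1 SA[1]=1  'adcecfcbbfbbdbcbafbddfbca'
  #2 SA[2]=17  'afbddfbca'
  #3 SA[3]=16  'bafbddfbca'
  #4 SA[4]=11  'bbdbcbafbddfbca'
  #5 SA[5]=8  'bbfbbdbcbafbddfbca'
  #6 SA[6]=23  'bca'
  #7 SA[7]=14  'bcbafbddfbca'
  #8 SA[8]=12  'bdbcbafbddfbca'
  #9 SA[9]=19  'bddfbca'
  #10 SA[10]=9  'bfbbdbcbafbddfbca'
  #11 SA[11]=24  'ca'
  #12 SA[12]=0  'cadcecfcbbfbbdbcbafbddfbca'
  #13 SA[13]=15  'cbafbddfbca'
  #14 SA[14]=7  'cbbfbbdbcbafbddfbca'
  #15 SA[15]=3  'cecfcbbfbbdbcbafbddfbca'
  #16 SA[16]=5  'cfcbbfbbdbcbafbddfbca'
  #17 SA[17]=13  'dbcbafbddfbca'
  #18 SA[18]=2  'dcecfcbbfbbdbcbafbddfbca'
  #19 SA[19]=20  'ddfbca'
  #20 SA[20]=21  'dfbca'
  #21 SA[21]=4  'ecfcbbfbbdbcbafbddfbca'
  #22 SA[22]=10  'fbbdbcbafbddfbca'
  #23 SA[23]=22  'fbca'
  #24 SA[24]=18  'fbddfbca'
  #25 SA[25]=6  'fcbbfbbdbcbafbddfbca'

SA = [25, 1, 17, 16, 11, 8, 23, 14, 12, 19, 9, 24, 0, 15, 7, 3, 5, 13, 2, 20, 21, 4, 10, 22, 18, 6]
i: (SA[i-1],SA[i]) lcp shared
  1: (25,1) 1 'a'
  2: (1,17) 1 'a'
  3: (17,16) 0 ''
  4: (16,11) 1 'b'
  5: (11,8) 2 'bb'
  6: (8,23) 1 'b'
  7: (23,14) 2 'bc'
  8: (14,12) 1 'b'
  9: (12,19) 2 'bd'
  10: (19,9) 1 'b'
  11: (9,24) 0 ''
  12: (24,0) 2 'ca'
  13: (0,15) 1 'c'
  14: (15,7) 2 'cb'
  15: (7,3) 1 'c'
  16: (3,5) 1 'c'
  17: (5,13) 0 ''
  18: (13,2) 1 'd'
  19: (2,20) 1 'd'
  20: (20,21) 1 'd'
  21: (21,4) 0 ''
  22: (4,10) 0 ''
  23: (10,22) 2 'fb'
  24: (22,18) 2 'fb'
  25: (18,6) 1 'f'

n(n+1)/2 = 26·27/2 = 351
Σ LCP = 0 + 1 + 1 + 0 + 1 + 2 + 1 + 2 + 1 + 2 + 1 + 0 + 2 + 1 + 2 + 1 + 1 + 0 + 1 + 1 + 1 + 0 + 0 + 2 + 2 + 1 = 27
distinct = 351 − 27 = 324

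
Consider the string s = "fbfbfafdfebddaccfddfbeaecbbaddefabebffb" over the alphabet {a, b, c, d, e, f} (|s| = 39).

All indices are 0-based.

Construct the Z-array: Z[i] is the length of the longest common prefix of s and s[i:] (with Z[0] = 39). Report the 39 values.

Z[0]=39
i=1: fresh scan; Z[1]=0
i=2: fresh scan; Z[2]=3 extend→box=[2,5)
i=3: min(r-i=2, Z[1]=0)=0; Z[3]=0
i=4: min(r-i=1, Z[2]=3)=1; Z[4]=1
i=5: fresh scan; Z[5]=0
i=6: fresh scan; Z[6]=1 extend→box=[6,7)
i=7: fresh scan; Z[7]=0
i=8: fresh scan; Z[8]=1 extend→box=[8,9)
i=9: fresh scan; Z[9]=0
i=10: fresh scan; Z[10]=0
i=11: fresh scan; Z[11]=0
i=12: fresh scan; Z[12]=0
i=13: fresh scan; Z[13]=0
i=14: fresh scan; Z[14]=0
i=15: fresh scan; Z[15]=0
i=16: fresh scan; Z[16]=1 extend→box=[16,17)
i=17: fresh scan; Z[17]=0
i=18: fresh scan; Z[18]=0
i=19: fresh scan; Z[19]=2 extend→box=[19,21)
i=20: min(r-i=1, Z[1]=0)=0; Z[20]=0
i=21: fresh scan; Z[21]=0
i=22: fresh scan; Z[22]=0
i=23: fresh scan; Z[23]=0
i=24: fresh scan; Z[24]=0
i=25: fresh scan; Z[25]=0
i=26: fresh scan; Z[26]=0
i=27: fresh scan; Z[27]=0
i=28: fresh scan; Z[28]=0
i=29: fresh scan; Z[29]=0
i=30: fresh scan; Z[30]=0
i=31: fresh scan; Z[31]=1 extend→box=[31,32)
i=32: fresh scan; Z[32]=0
i=33: fresh scan; Z[33]=0
i=34: fresh scan; Z[34]=0
i=35: fresh scan; Z[35]=0
i=36: fresh scan; Z[36]=1 extend→box=[36,37)
i=37: fresh scan; Z[37]=2 extend→box=[37,39)
i=38: min(r-i=1, Z[1]=0)=0; Z[38]=0

[39, 0, 3, 0, 1, 0, 1, 0, 1, 0, 0, 0, 0, 0, 0, 0, 1, 0, 0, 2, 0, 0, 0, 0, 0, 0, 0, 0, 0, 0, 0, 1, 0, 0, 0, 0, 1, 2, 0]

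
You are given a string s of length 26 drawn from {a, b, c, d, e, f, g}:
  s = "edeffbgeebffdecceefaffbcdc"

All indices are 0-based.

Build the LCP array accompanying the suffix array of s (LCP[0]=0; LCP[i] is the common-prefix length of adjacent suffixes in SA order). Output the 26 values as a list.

[0, 0, 1, 1, 0, 1, 1, 1, 0, 1, 2, 0, 1, 1, 1, 2, 1, 2, 0, 1, 2, 1, 1, 3, 2, 0]

sorted suffixes:
  #0 SA[0]=19  'affbcdc'
  #1 SA[1]=22  'bcdc'
  #2 SA[2]=9  'bffdecceefaffbcdc'
  #3 SA[3]=5  'bgeebffdecceefaffbcdc'
  #4 SA[4]=25  'c'
  #5 SA[5]=14  'cceefaffbcdc'
  #6 SA[6]=23  'cdc'
  #7 SA[7]=15  'ceefaffbcdc'
  #8 SA[8]=24  'dc'
  #9 SA[9]=12  'decceefaffbcdc'
  #10 SA[10]=1  'deffbgeebffdecceefaffbcdc'
  #11 SA[11]=8  'ebffdecceefaffbcdc'
  #12 SA[12]=13  'ecceefaffbcdc'
  #13 SA[13]=0  'edeffbgeebffdecceefaffbcdc'
  #14 SA[14]=7  'eebffdecceefaffbcdc'
  #15 SA[15]=16  'eefaffbcdc'
  #16 SA[16]=17  'efaffbcdc'
  #17 SA[17]=2  'effbgeebffdecceefaffbcdc'
  #18 SA[18]=18  'faffbcdc'
  #19 SA[19]=21  'fbcdc'
  #20 SA[20]=4  'fbgeebffdecceefaffbcdc'
  #21 SA[21]=11  'fdecceefaffbcdc'
  #22 SA[22]=20  'ffbcdc'
  #23 SA[23]=3  'ffbgeebffdecceefaffbcdc'
  #24 SA[24]=10  'ffdecceefaffbcdc'
  #25 SA[25]=6  'geebffdecceefaffbcdc'

SA = [19, 22, 9, 5, 25, 14, 23, 15, 24, 12, 1, 8, 13, 0, 7, 16, 17, 2, 18, 21, 4, 11, 20, 3, 10, 6]
rank  pair      lcp
   1  s[19:],s[22:]  0  ''
   2  s[22:],s[9:]  1  'b'
   3  s[9:],s[5:]  1  'b'
   4  s[5:],s[25:]  0  ''
   5  s[25:],s[14:]  1  'c'
   6  s[14:],s[23:]  1  'c'
   7  s[23:],s[15:]  1  'c'
   8  s[15:],s[24:]  0  ''
   9  s[24:],s[12:]  1  'd'
  10  s[12:],s[1:]  2  'de'
  11  s[1:],s[8:]  0  ''
  12  s[8:],s[13:]  1  'e'
  13  s[13:],s[0:]  1  'e'
  14  s[0:],s[7:]  1  'e'
  15  s[7:],s[16:]  2  'ee'
  16  s[16:],s[17:]  1  'e'
  17  s[17:],s[2:]  2  'ef'
  18  s[2:],s[18:]  0  ''
  19  s[18:],s[21:]  1  'f'
  20  s[21:],s[4:]  2  'fb'
  21  s[4:],s[11:]  1  'f'
  22  s[11:],s[20:]  1  'f'
  23  s[20:],s[3:]  3  'ffb'
  24  s[3:],s[10:]  2  'ff'
  25  s[10:],s[6:]  0  ''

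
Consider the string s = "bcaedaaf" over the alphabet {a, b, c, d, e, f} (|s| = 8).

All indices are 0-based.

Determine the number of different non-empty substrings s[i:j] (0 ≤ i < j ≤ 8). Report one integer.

34

sorted suffixes:
  #0 SA[0]=5  'aaf'
  #1 SA[1]=2  'aedaaf'
  #2 SA[2]=6  'af'
  #3 SA[3]=0  'bcaedaaf'
  #4 SA[4]=1  'caedaaf'
  #5 SA[5]=4  'daaf'
  #6 SA[6]=3  'edaaf'
  #7 SA[7]=7  'f'

SA = [5, 2, 6, 0, 1, 4, 3, 7]
rank  pair      lcp
   1  s[5:],s[2:]  1  'a'
   2  s[2:],s[6:]  1  'a'
   3  s[6:],s[0:]  0  ''
   4  s[0:],s[1:]  0  ''
   5  s[1:],s[4:]  0  ''
   6  s[4:],s[3:]  0  ''
   7  s[3:],s[7:]  0  ''

n(n+1)/2 = 8·9/2 = 36
Σ LCP = 0 + 1 + 1 + 0 + 0 + 0 + 0 + 0 = 2
distinct = 36 − 2 = 34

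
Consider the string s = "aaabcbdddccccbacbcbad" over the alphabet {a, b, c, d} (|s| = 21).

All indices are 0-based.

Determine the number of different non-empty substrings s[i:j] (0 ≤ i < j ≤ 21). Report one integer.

202

rank | idx | suffix
   0 |   0 | aaabcbdddccccbacbcbad
   1 |   1 | aabcbdddccccbacbcbad
   2 |   2 | abcbdddccccbacbcbad
   3 |  14 | acbcbad
   4 |  19 | ad
   5 |  13 | bacbcbad
   6 |  18 | bad
   7 |  16 | bcbad
   8 |   3 | bcbdddccccbacbcbad
   9 |   5 | bdddccccbacbcbad
  10 |  12 | cbacbcbad
  11 |  17 | cbad
  12 |  15 | cbcbad
  13 |   4 | cbdddccccbacbcbad
  14 |  11 | ccbacbcbad
  15 |  10 | cccbacbcbad
  16 |   9 | ccccbacbcbad
  17 |  20 | d
  18 |   8 | dccccbacbcbad
  19 |   7 | ddccccbacbcbad
  20 |   6 | dddccccbacbcbad

SA = [0, 1, 2, 14, 19, 13, 18, 16, 3, 5, 12, 17, 15, 4, 11, 10, 9, 20, 8, 7, 6]
rank  pair      lcp
   1  s[0:],s[1:]  2  'aa'
   2  s[1:],s[2:]  1  'a'
   3  s[2:],s[14:]  1  'a'
   4  s[14:],s[19:]  1  'a'
   5  s[19:],s[13:]  0  ''
   6  s[13:],s[18:]  2  'ba'
   7  s[18:],s[16:]  1  'b'
   8  s[16:],s[3:]  3  'bcb'
   9  s[3:],s[5:]  1  'b'
  10  s[5:],s[12:]  0  ''
  11  s[12:],s[17:]  3  'cba'
  12  s[17:],s[15:]  2  'cb'
  13  s[15:],s[4:]  2  'cb'
  14  s[4:],s[11:]  1  'c'
  15  s[11:],s[10:]  2  'cc'
  16  s[10:],s[9:]  3  'ccc'
  17  s[9:],s[20:]  0  ''
  18  s[20:],s[8:]  1  'd'
  19  s[8:],s[7:]  1  'd'
  20  s[7:],s[6:]  2  'dd'

n(n+1)/2 = 21·22/2 = 231
Σ LCP = 0 + 2 + 1 + 1 + 1 + 0 + 2 + 1 + 3 + 1 + 0 + 3 + 2 + 2 + 1 + 2 + 3 + 0 + 1 + 1 + 2 = 29
distinct = 231 − 29 = 202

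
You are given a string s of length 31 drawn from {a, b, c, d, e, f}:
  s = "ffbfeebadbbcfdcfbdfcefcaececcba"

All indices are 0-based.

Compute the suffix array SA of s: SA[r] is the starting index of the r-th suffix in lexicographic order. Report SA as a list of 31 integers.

rank→(start, suffix):
  0 → (30, 'a')
  1 → (7, 'adbbcfdcfbdfcefcaececcba')
  2 → (23, 'aececcba')
  3 → (29, 'ba')
  4 → (6, 'badbbcfdcfbdfcefcaececcba')
  5 → (9, 'bbcfdcfbdfcefcaececcba')
  6 → (10, 'bcfdcfbdfcefcaececcba')
  7 → (16, 'bdfcefcaececcba')
  8 → (2, 'bfeebadbbcfdcfbdfcefcaececcba')
  9 → (22, 'caececcba')
  10 → (28, 'cba')
  11 → (27, 'ccba')
  12 → (25, 'ceccba')
  13 → (19, 'cefcaececcba')
  14 → (14, 'cfbdfcefcaececcba')
  15 → (11, 'cfdcfbdfcefcaececcba')
  16 → (8, 'dbbcfdcfbdfcefcaececcba')
  17 → (13, 'dcfbdfcefcaececcba')
  18 → (17, 'dfcefcaececcba')
  19 → (5, 'ebadbbcfdcfbdfcefcaececcba')
  20 → (26, 'eccba')
  21 → (24, 'ececcba')
  22 → (4, 'eebadbbcfdcfbdfcefcaececcba')
  23 → (20, 'efcaececcba')
  24 → (15, 'fbdfcefcaececcba')
  25 → (1, 'fbfeebadbbcfdcfbdfcefcaececcba')
  26 → (21, 'fcaececcba')
  27 → (18, 'fcefcaececcba')
  28 → (12, 'fdcfbdfcefcaececcba')
  29 → (3, 'feebadbbcfdcfbdfcefcaececcba')
  30 → (0, 'ffbfeebadbbcfdcfbdfcefcaececcba')

[30, 7, 23, 29, 6, 9, 10, 16, 2, 22, 28, 27, 25, 19, 14, 11, 8, 13, 17, 5, 26, 24, 4, 20, 15, 1, 21, 18, 12, 3, 0]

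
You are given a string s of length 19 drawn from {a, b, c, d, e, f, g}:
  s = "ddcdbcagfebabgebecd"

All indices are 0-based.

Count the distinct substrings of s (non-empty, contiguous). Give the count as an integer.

176

rank | idx | suffix
   0 |  11 | abgebecd
   1 |   6 | agfebabgebecd
   2 |  10 | babgebecd
   3 |   4 | bcagfebabgebecd
   4 |  15 | becd
   5 |  12 | bgebecd
   6 |   5 | cagfebabgebecd
   7 |  17 | cd
   8 |   2 | cdbcagfebabgebecd
   9 |  18 | d
  10 |   3 | dbcagfebabgebecd
  11 |   1 | dcdbcagfebabgebecd
  12 |   0 | ddcdbcagfebabgebecd
  13 |   9 | ebabgebecd
  14 |  14 | ebecd
  15 |  16 | ecd
  16 |   8 | febabgebecd
  17 |  13 | gebecd
  18 |   7 | gfebabgebecd

SA = [11, 6, 10, 4, 15, 12, 5, 17, 2, 18, 3, 1, 0, 9, 14, 16, 8, 13, 7]
[i] adj suffixes → lcp
  [1] 11/6 → 1 ('a')
  [2] 6/10 → 0 ('')
  [3] 10/4 → 1 ('b')
  [4] 4/15 → 1 ('b')
  [5] 15/12 → 1 ('b')
  [6] 12/5 → 0 ('')
  [7] 5/17 → 1 ('c')
  [8] 17/2 → 2 ('cd')
  [9] 2/18 → 0 ('')
  [10] 18/3 → 1 ('d')
  [11] 3/1 → 1 ('d')
  [12] 1/0 → 1 ('d')
  [13] 0/9 → 0 ('')
  [14] 9/14 → 2 ('eb')
  [15] 14/16 → 1 ('e')
  [16] 16/8 → 0 ('')
  [17] 8/13 → 0 ('')
  [18] 13/7 → 1 ('g')

n(n+1)/2 = 19·20/2 = 190
Σ LCP = 0 + 1 + 0 + 1 + 1 + 1 + 0 + 1 + 2 + 0 + 1 + 1 + 1 + 0 + 2 + 1 + 0 + 0 + 1 = 14
distinct = 190 − 14 = 176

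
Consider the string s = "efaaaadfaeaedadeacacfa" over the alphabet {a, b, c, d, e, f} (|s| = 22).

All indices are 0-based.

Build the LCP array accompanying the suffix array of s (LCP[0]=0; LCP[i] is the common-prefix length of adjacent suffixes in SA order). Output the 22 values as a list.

sorted suffixes:
  #0 SA[0]=21  'a'
  #1 SA[1]=2  'aaaadfaeaedadeacacfa'
  #2 SA[2]=3  'aaadfaeaedadeacacfa'
  #3 SA[3]=4  'aadfaeaedadeacacfa'
  #4 SA[4]=16  'acacfa'
  #5 SA[5]=18  'acfa'
  #6 SA[6]=13  'adeacacfa'
  #7 SA[7]=5  'adfaeaedadeacacfa'
  #8 SA[8]=8  'aeaedadeacacfa'
  #9 SA[9]=10  'aedadeacacfa'
  #10 SA[10]=17  'cacfa'
  #11 SA[11]=19  'cfa'
  #12 SA[12]=12  'dadeacacfa'
  #13 SA[13]=14  'deacacfa'
  #14 SA[14]=6  'dfaeaedadeacacfa'
  #15 SA[15]=15  'eacacfa'
  #16 SA[16]=9  'eaedadeacacfa'
  #17 SA[17]=11  'edadeacacfa'
  #18 SA[18]=0  'efaaaadfaeaedadeacacfa'
  #19 SA[19]=20  'fa'
  #20 SA[20]=1  'faaaadfaeaedadeacacfa'
  #21 SA[21]=7  'faeaedadeacacfa'

SA = [21, 2, 3, 4, 16, 18, 13, 5, 8, 10, 17, 19, 12, 14, 6, 15, 9, 11, 0, 20, 1, 7]
i: (SA[i-1],SA[i]) lcp shared
  1: (21,2) 1 'a'
  2: (2,3) 3 'aaa'
  3: (3,4) 2 'aa'
  4: (4,16) 1 'a'
  5: (16,18) 2 'ac'
  6: (18,13) 1 'a'
  7: (13,5) 2 'ad'
  8: (5,8) 1 'a'
  9: (8,10) 2 'ae'
  10: (10,17) 0 ''
  11: (17,19) 1 'c'
  12: (19,12) 0 ''
  13: (12,14) 1 'd'
  14: (14,6) 1 'd'
  15: (6,15) 0 ''
  16: (15,9) 2 'ea'
  17: (9,11) 1 'e'
  18: (11,0) 1 'e'
  19: (0,20) 0 ''
  20: (20,1) 2 'fa'
  21: (1,7) 2 'fa'

[0, 1, 3, 2, 1, 2, 1, 2, 1, 2, 0, 1, 0, 1, 1, 0, 2, 1, 1, 0, 2, 2]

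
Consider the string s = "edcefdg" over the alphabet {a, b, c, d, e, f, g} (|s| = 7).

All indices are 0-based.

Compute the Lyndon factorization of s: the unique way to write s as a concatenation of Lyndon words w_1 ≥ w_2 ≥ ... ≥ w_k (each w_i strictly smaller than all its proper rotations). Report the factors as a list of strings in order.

["e", "d", "cefdg"]

emit factor 1: 'e' (i=0, period=1)
emit factor 2: 'd' (i=1, period=1)
emit factor 3: 'cefdg' (i=2, period=5)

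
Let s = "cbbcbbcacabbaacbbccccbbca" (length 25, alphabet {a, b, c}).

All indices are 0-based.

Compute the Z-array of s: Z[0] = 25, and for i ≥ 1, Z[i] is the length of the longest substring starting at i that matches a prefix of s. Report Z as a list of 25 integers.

Z[0]=25
i=1: fresh scan; Z[1]=0
i=2: fresh scan; Z[2]=0
i=3: fresh scan; Z[3]=4 scan→box=[3,7)
i=4: min(r-i=3, Z[1]=0)=0; Z[4]=0
i=5: min(r-i=2, Z[2]=0)=0; Z[5]=0
i=6: min(r-i=1, Z[3]=4)=1; Z[6]=1
i=7: fresh scan; Z[7]=0
i=8: fresh scan; Z[8]=1 scan→box=[8,9)
i=9: fresh scan; Z[9]=0
i=10: fresh scan; Z[10]=0
i=11: fresh scan; Z[11]=0
i=12: fresh scan; Z[12]=0
i=13: fresh scan; Z[13]=0
i=14: fresh scan; Z[14]=4 scan→box=[14,18)
i=15: min(r-i=3, Z[1]=0)=0; Z[15]=0
i=16: min(r-i=2, Z[2]=0)=0; Z[16]=0
i=17: min(r-i=1, Z[3]=4)=1; Z[17]=1
i=18: fresh scan; Z[18]=1 scan→box=[18,19)
i=19: fresh scan; Z[19]=1 scan→box=[19,20)
i=20: fresh scan; Z[20]=4 scan→box=[20,24)
i=21: min(r-i=3, Z[1]=0)=0; Z[21]=0
i=22: min(r-i=2, Z[2]=0)=0; Z[22]=0
i=23: min(r-i=1, Z[3]=4)=1; Z[23]=1
i=24: fresh scan; Z[24]=0

[25, 0, 0, 4, 0, 0, 1, 0, 1, 0, 0, 0, 0, 0, 4, 0, 0, 1, 1, 1, 4, 0, 0, 1, 0]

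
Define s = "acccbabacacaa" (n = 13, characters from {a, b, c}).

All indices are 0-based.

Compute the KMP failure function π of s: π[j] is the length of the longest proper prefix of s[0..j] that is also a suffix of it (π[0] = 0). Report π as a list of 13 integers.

π[0] = 0
j=1 s[j]='c': π[1]=0 (border '')
j=2 s[j]='c': π[2]=0 (border '')
j=3 s[j]='c': π[3]=0 (border '')
j=4 s[j]='b': π[4]=0 (border '')
j=5 s[j]='a': π[5]=1 (border 'a')
j=6 s[j]='b': k: 1→0; π[6]=0 (border '')
j=7 s[j]='a': π[7]=1 (border 'a')
j=8 s[j]='c': π[8]=2 (border 'ac')
j=9 s[j]='a': k: 2→0; π[9]=1 (border 'a')
j=10 s[j]='c': π[10]=2 (border 'ac')
j=11 s[j]='a': k: 2→0; π[11]=1 (border 'a')
j=12 s[j]='a': k: 1→0; π[12]=1 (border 'a')

[0, 0, 0, 0, 0, 1, 0, 1, 2, 1, 2, 1, 1]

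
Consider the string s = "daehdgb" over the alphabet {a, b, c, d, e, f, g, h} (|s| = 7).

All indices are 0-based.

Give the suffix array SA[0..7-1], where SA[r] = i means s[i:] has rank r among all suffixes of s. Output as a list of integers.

[1, 6, 0, 4, 2, 5, 3]

rank | idx | suffix
   0 |   1 | aehdgb
   1 |   6 | b
   2 |   0 | daehdgb
   3 |   4 | dgb
   4 |   2 | ehdgb
   5 |   5 | gb
   6 |   3 | hdgb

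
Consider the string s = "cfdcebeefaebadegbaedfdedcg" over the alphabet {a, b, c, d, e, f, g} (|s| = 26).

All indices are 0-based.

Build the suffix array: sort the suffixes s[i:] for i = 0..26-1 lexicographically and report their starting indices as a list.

[12, 9, 17, 11, 16, 5, 3, 0, 24, 2, 23, 21, 13, 19, 10, 4, 22, 18, 6, 7, 14, 8, 1, 20, 25, 15]

rank | idx | suffix
   0 |  12 | adegbaedfdedcg
   1 |   9 | aebadegbaedfdedcg
   2 |  17 | aedfdedcg
   3 |  11 | badegbaedfdedcg
   4 |  16 | baedfdedcg
   5 |   5 | beefaebadegbaedfdedcg
   6 |   3 | cebeefaebadegbaedfdedcg
   7 |   0 | cfdcebeefaebadegbaedfdedcg
   8 |  24 | cg
   9 |   2 | dcebeefaebadegbaedfdedcg
  10 |  23 | dcg
  11 |  21 | dedcg
  12 |  13 | degbaedfdedcg
  13 |  19 | dfdedcg
  14 |  10 | ebadegbaedfdedcg
  15 |   4 | ebeefaebadegbaedfdedcg
  16 |  22 | edcg
  17 |  18 | edfdedcg
  18 |   6 | eefaebadegbaedfdedcg
  19 |   7 | efaebadegbaedfdedcg
  20 |  14 | egbaedfdedcg
  21 |   8 | faebadegbaedfdedcg
  22 |   1 | fdcebeefaebadegbaedfdedcg
  23 |  20 | fdedcg
  24 |  25 | g
  25 |  15 | gbaedfdedcg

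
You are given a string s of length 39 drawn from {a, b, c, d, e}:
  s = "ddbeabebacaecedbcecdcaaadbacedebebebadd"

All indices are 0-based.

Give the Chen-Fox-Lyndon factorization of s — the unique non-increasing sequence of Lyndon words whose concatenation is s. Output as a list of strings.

emit factor 1: 'd' (i=0, period=1)
emit factor 2: 'd' (i=1, period=1)
emit factor 3: 'be' (i=2, period=2)
emit factor 4: 'abebacaecedbcecdc' (i=4, period=17)
emit factor 5: 'aaadbacedebebebadd' (i=21, period=18)

["d", "d", "be", "abebacaecedbcecdc", "aaadbacedebebebadd"]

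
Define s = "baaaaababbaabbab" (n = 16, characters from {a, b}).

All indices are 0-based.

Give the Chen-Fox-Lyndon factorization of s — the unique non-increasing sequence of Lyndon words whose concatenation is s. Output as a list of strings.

["b", "aaaaababbaabbab"]

emit factor 1: 'b' (i=0, period=1)
emit factor 2: 'aaaaababbaabbab' (i=1, period=15)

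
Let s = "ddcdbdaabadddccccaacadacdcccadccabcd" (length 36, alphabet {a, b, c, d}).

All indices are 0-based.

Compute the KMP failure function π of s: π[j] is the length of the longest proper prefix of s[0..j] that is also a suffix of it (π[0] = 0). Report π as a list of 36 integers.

π[0] = 0
j=1 s[j]='d': π[1]=1 (border 'd')
j=2 s[j]='c': k: 1→0; π[2]=0 (border '')
j=3 s[j]='d': π[3]=1 (border 'd')
j=4 s[j]='b': k: 1→0; π[4]=0 (border '')
j=5 s[j]='d': π[5]=1 (border 'd')
j=6 s[j]='a': k: 1→0; π[6]=0 (border '')
j=7 s[j]='a': π[7]=0 (border '')
j=8 s[j]='b': π[8]=0 (border '')
j=9 s[j]='a': π[9]=0 (border '')
j=10 s[j]='d': π[10]=1 (border 'd')
j=11 s[j]='d': π[11]=2 (border 'dd')
j=12 s[j]='d': k: 2→1; π[12]=2 (border 'dd')
j=13 s[j]='c': π[13]=3 (border 'ddc')
j=14 s[j]='c': k: 3→0; π[14]=0 (border '')
j=15 s[j]='c': π[15]=0 (border '')
j=16 s[j]='c': π[16]=0 (border '')
j=17 s[j]='a': π[17]=0 (border '')
j=18 s[j]='a': π[18]=0 (border '')
j=19 s[j]='c': π[19]=0 (border '')
j=20 s[j]='a': π[20]=0 (border '')
j=21 s[j]='d': π[21]=1 (border 'd')
j=22 s[j]='a': k: 1→0; π[22]=0 (border '')
j=23 s[j]='c': π[23]=0 (border '')
j=24 s[j]='d': π[24]=1 (border 'd')
j=25 s[j]='c': k: 1→0; π[25]=0 (border '')
j=26 s[j]='c': π[26]=0 (border '')
j=27 s[j]='c': π[27]=0 (border '')
j=28 s[j]='a': π[28]=0 (border '')
j=29 s[j]='d': π[29]=1 (border 'd')
j=30 s[j]='c': k: 1→0; π[30]=0 (border '')
j=31 s[j]='c': π[31]=0 (border '')
j=32 s[j]='a': π[32]=0 (border '')
j=33 s[j]='b': π[33]=0 (border '')
j=34 s[j]='c': π[34]=0 (border '')
j=35 s[j]='d': π[35]=1 (border 'd')

[0, 1, 0, 1, 0, 1, 0, 0, 0, 0, 1, 2, 2, 3, 0, 0, 0, 0, 0, 0, 0, 1, 0, 0, 1, 0, 0, 0, 0, 1, 0, 0, 0, 0, 0, 1]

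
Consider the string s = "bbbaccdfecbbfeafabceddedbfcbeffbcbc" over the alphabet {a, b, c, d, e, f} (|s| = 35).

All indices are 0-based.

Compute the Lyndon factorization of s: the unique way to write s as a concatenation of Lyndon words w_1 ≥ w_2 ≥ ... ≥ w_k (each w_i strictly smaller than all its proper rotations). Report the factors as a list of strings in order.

emit factor 1: 'b' (i=0, period=1)
emit factor 2: 'b' (i=1, period=1)
emit factor 3: 'b' (i=2, period=1)
emit factor 4: 'accdfecbbfeaf' (i=3, period=13)
emit factor 5: 'abceddedbfcbeffbcbc' (i=16, period=19)

["b", "b", "b", "accdfecbbfeaf", "abceddedbfcbeffbcbc"]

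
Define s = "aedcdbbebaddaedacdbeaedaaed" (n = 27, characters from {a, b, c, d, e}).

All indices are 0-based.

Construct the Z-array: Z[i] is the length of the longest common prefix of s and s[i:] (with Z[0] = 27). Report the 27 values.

[27, 0, 0, 0, 0, 0, 0, 0, 0, 1, 0, 0, 3, 0, 0, 1, 0, 0, 0, 0, 3, 0, 0, 1, 3, 0, 0]

Z[0]=27
i=1: outside box; Z[1]=0
i=2: outside box; Z[2]=0
i=3: outside box; Z[3]=0
i=4: outside box; Z[4]=0
i=5: outside box; Z[5]=0
i=6: outside box; Z[6]=0
i=7: outside box; Z[7]=0
i=8: outside box; Z[8]=0
i=9: outside box; Z[9]=1 scan→box=[9,10)
i=10: outside box; Z[10]=0
i=11: outside box; Z[11]=0
i=12: outside box; Z[12]=3 scan→box=[12,15)
i=13: min(r-i=2, Z[1]=0)=0; Z[13]=0
i=14: min(r-i=1, Z[2]=0)=0; Z[14]=0
i=15: outside box; Z[15]=1 scan→box=[15,16)
i=16: outside box; Z[16]=0
i=17: outside box; Z[17]=0
i=18: outside box; Z[18]=0
i=19: outside box; Z[19]=0
i=20: outside box; Z[20]=3 scan→box=[20,23)
i=21: min(r-i=2, Z[1]=0)=0; Z[21]=0
i=22: min(r-i=1, Z[2]=0)=0; Z[22]=0
i=23: outside box; Z[23]=1 scan→box=[23,24)
i=24: outside box; Z[24]=3 scan→box=[24,27)
i=25: min(r-i=2, Z[1]=0)=0; Z[25]=0
i=26: min(r-i=1, Z[2]=0)=0; Z[26]=0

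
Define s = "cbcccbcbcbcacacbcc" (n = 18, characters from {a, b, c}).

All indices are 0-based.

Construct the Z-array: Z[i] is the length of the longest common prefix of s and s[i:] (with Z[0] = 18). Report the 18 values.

Z[0]=18
i=1: fresh scan; Z[1]=0
i=2: fresh scan; Z[2]=1 extend→box=[2,3)
i=3: fresh scan; Z[3]=1 extend→box=[3,4)
i=4: fresh scan; Z[4]=3 extend→box=[4,7)
i=5: min(r-i=2, Z[1]=0)=0; Z[5]=0
i=6: min(r-i=1, Z[2]=1)=1; Z[6]=3 extend→box=[6,9)
i=7: min(r-i=2, Z[1]=0)=0; Z[7]=0
i=8: min(r-i=1, Z[2]=1)=1; Z[8]=3 extend→box=[8,11)
i=9: min(r-i=2, Z[1]=0)=0; Z[9]=0
i=10: min(r-i=1, Z[2]=1)=1; Z[10]=1
i=11: fresh scan; Z[11]=0
i=12: fresh scan; Z[12]=1 extend→box=[12,13)
i=13: fresh scan; Z[13]=0
i=14: fresh scan; Z[14]=4 extend→box=[14,18)
i=15: min(r-i=3, Z[1]=0)=0; Z[15]=0
i=16: min(r-i=2, Z[2]=1)=1; Z[16]=1
i=17: min(r-i=1, Z[3]=1)=1; Z[17]=1

[18, 0, 1, 1, 3, 0, 3, 0, 3, 0, 1, 0, 1, 0, 4, 0, 1, 1]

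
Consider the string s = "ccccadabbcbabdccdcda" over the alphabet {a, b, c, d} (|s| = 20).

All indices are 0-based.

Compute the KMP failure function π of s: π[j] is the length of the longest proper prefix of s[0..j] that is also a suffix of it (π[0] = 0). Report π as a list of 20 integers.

π[0] = 0
j=1 s[j]='c': π[1]=1 (border 'c')
j=2 s[j]='c': π[2]=2 (border 'cc')
j=3 s[j]='c': π[3]=3 (border 'ccc')
j=4 s[j]='a': k: 3→2→1→0; π[4]=0 (border '')
j=5 s[j]='d': π[5]=0 (border '')
j=6 s[j]='a': π[6]=0 (border '')
j=7 s[j]='b': π[7]=0 (border '')
j=8 s[j]='b': π[8]=0 (border '')
j=9 s[j]='c': π[9]=1 (border 'c')
j=10 s[j]='b': k: 1→0; π[10]=0 (border '')
j=11 s[j]='a': π[11]=0 (border '')
j=12 s[j]='b': π[12]=0 (border '')
j=13 s[j]='d': π[13]=0 (border '')
j=14 s[j]='c': π[14]=1 (border 'c')
j=15 s[j]='c': π[15]=2 (border 'cc')
j=16 s[j]='d': k: 2→1→0; π[16]=0 (border '')
j=17 s[j]='c': π[17]=1 (border 'c')
j=18 s[j]='d': k: 1→0; π[18]=0 (border '')
j=19 s[j]='a': π[19]=0 (border '')

[0, 1, 2, 3, 0, 0, 0, 0, 0, 1, 0, 0, 0, 0, 1, 2, 0, 1, 0, 0]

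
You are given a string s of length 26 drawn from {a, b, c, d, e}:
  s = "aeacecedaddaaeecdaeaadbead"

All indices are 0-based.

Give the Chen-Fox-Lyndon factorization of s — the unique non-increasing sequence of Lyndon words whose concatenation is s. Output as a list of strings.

["ae", "acecedadd", "aaeecdae", "aadbead"]

emit factor 1: 'ae' (i=0, period=2)
emit factor 2: 'acecedadd' (i=2, period=9)
emit factor 3: 'aaeecdae' (i=11, period=8)
emit factor 4: 'aadbead' (i=19, period=7)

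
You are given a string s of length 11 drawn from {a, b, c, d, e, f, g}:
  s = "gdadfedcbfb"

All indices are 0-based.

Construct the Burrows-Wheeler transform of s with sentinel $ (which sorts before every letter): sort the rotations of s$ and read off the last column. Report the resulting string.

bdfcdgeafbd$

rank  rotation      last
    0  $gdadfedcbfb  b
    1  adfedcbfb$gd  d
    2  b$gdadfedcbf  f
    3  bfb$gdadfedc  c
    4  cbfb$gdadfed  d
    5  dadfedcbfb$g  g
    6  dcbfb$gdadfe  e
    7  dfedcbfb$gda  a
    8  edcbfb$gdadf  f
    9  fb$gdadfedcb  b
   10  fedcbfb$gdad  d
   11  gdadfedcbfb$  $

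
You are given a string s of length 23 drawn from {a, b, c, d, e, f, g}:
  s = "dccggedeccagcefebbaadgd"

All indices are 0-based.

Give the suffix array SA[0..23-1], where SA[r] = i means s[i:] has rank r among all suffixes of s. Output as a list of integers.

rank | idx | suffix
   0 |  18 | aadgd
   1 |  19 | adgd
   2 |  10 | agcefebbaadgd
   3 |  17 | baadgd
   4 |  16 | bbaadgd
   5 |   9 | cagcefebbaadgd
   6 |   8 | ccagcefebbaadgd
   7 |   1 | ccggedeccagcefebbaadgd
   8 |  12 | cefebbaadgd
   9 |   2 | cggedeccagcefebbaadgd
  10 |  22 | d
  11 |   0 | dccggedeccagcefebbaadgd
  12 |   6 | deccagcefebbaadgd
  13 |  20 | dgd
  14 |  15 | ebbaadgd
  15 |   7 | eccagcefebbaadgd
  16 |   5 | edeccagcefebbaadgd
  17 |  13 | efebbaadgd
  18 |  14 | febbaadgd
  19 |  11 | gcefebbaadgd
  20 |  21 | gd
  21 |   4 | gedeccagcefebbaadgd
  22 |   3 | ggedeccagcefebbaadgd

[18, 19, 10, 17, 16, 9, 8, 1, 12, 2, 22, 0, 6, 20, 15, 7, 5, 13, 14, 11, 21, 4, 3]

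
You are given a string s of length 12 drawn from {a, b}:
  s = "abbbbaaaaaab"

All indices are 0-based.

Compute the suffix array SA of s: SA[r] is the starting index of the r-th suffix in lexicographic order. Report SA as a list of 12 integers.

[5, 6, 7, 8, 9, 10, 0, 11, 4, 3, 2, 1]

rank | idx | suffix
   0 |   5 | aaaaaab
   1 |   6 | aaaaab
   2 |   7 | aaaab
   3 |   8 | aaab
   4 |   9 | aab
   5 |  10 | ab
   6 |   0 | abbbbaaaaaab
   7 |  11 | b
   8 |   4 | baaaaaab
   9 |   3 | bbaaaaaab
  10 |   2 | bbbaaaaaab
  11 |   1 | bbbbaaaaaab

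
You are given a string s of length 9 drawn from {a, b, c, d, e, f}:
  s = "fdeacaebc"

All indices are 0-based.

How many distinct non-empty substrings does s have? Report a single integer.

rank | idx | suffix
   0 |   3 | acaebc
   1 |   5 | aebc
   2 |   7 | bc
   3 |   8 | c
   4 |   4 | caebc
   5 |   1 | deacaebc
   6 |   2 | eacaebc
   7 |   6 | ebc
   8 |   0 | fdeacaebc

SA = [3, 5, 7, 8, 4, 1, 2, 6, 0]
rank  pair      lcp
   1  s[3:],s[5:]  1  'a'
   2  s[5:],s[7:]  0  ''
   3  s[7:],s[8:]  0  ''
   4  s[8:],s[4:]  1  'c'
   5  s[4:],s[1:]  0  ''
   6  s[1:],s[2:]  0  ''
   7  s[2:],s[6:]  1  'e'
   8  s[6:],s[0:]  0  ''

n(n+1)/2 = 9·10/2 = 45
Σ LCP = 0 + 1 + 0 + 0 + 1 + 0 + 0 + 1 + 0 = 3
distinct = 45 − 3 = 42

42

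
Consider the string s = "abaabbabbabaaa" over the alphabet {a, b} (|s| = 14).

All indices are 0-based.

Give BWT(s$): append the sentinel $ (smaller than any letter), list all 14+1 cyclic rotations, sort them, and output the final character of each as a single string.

aaabbb$baaabbaa

rank  rotation         last
    0  $abaabbabbabaaa  a
    1  a$abaabbabbabaa  a
    2  aa$abaabbabbaba  a
    3  aaa$abaabbabbab  b
    4  aabbabbabaaa$ab  b
    5  abaaa$abaabbabb  b
    6  abaabbabbabaaa$  $
    7  abbabaaa$abaabb  b
    8  abbabbabaaa$aba  a
    9  baaa$abaabbabba  a
   10  baabbabbabaaa$a  a
   11  babaaa$abaabbab  b
   12  babbabaaa$abaab  b
   13  bbabaaa$abaabba  a
   14  bbabbabaaa$abaa  a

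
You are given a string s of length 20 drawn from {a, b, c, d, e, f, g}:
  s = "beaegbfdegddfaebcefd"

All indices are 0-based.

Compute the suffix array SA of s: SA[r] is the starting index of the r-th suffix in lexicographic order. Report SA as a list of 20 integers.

[13, 2, 15, 0, 5, 16, 19, 10, 7, 11, 1, 14, 17, 3, 8, 12, 18, 6, 4, 9]

sorted suffixes:
  #0 SA[0]=13  'aebcefd'
  #1 SA[1]=2  'aegbfdegddfaebcefd'
  #2 SA[2]=15  'bcefd'
  #3 SA[3]=0  'beaegbfdegddfaebcefd'
  #4 SA[4]=5  'bfdegddfaebcefd'
  #5 SA[5]=16  'cefd'
  #6 SA[6]=19  'd'
  #7 SA[7]=10  'ddfaebcefd'
  #8 SA[8]=7  'degddfaebcefd'
  #9 SA[9]=11  'dfaebcefd'
  #10 SA[10]=1  'eaegbfdegddfaebcefd'
  #11 SA[11]=14  'ebcefd'
  #12 SA[12]=17  'efd'
  #13 SA[13]=3  'egbfdegddfaebcefd'
  #14 SA[14]=8  'egddfaebcefd'
  #15 SA[15]=12  'faebcefd'
  #16 SA[16]=18  'fd'
  #17 SA[17]=6  'fdegddfaebcefd'
  #18 SA[18]=4  'gbfdegddfaebcefd'
  #19 SA[19]=9  'gddfaebcefd'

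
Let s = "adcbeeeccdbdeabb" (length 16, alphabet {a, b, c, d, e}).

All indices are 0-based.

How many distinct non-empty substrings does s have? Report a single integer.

124

rank→(start, suffix):
  0 → (13, 'abb')
  1 → (0, 'adcbeeeccdbdeabb')
  2 → (15, 'b')
  3 → (14, 'bb')
  4 → (10, 'bdeabb')
  5 → (3, 'beeeccdbdeabb')
  6 → (2, 'cbeeeccdbdeabb')
  7 → (7, 'ccdbdeabb')
  8 → (8, 'cdbdeabb')
  9 → (9, 'dbdeabb')
  10 → (1, 'dcbeeeccdbdeabb')
  11 → (11, 'deabb')
  12 → (12, 'eabb')
  13 → (6, 'eccdbdeabb')
  14 → (5, 'eeccdbdeabb')
  15 → (4, 'eeeccdbdeabb')

SA = [13, 0, 15, 14, 10, 3, 2, 7, 8, 9, 1, 11, 12, 6, 5, 4]
i: (SA[i-1],SA[i]) lcp shared
  1: (13,0) 1 'a'
  2: (0,15) 0 ''
  3: (15,14) 1 'b'
  4: (14,10) 1 'b'
  5: (10,3) 1 'b'
  6: (3,2) 0 ''
  7: (2,7) 1 'c'
  8: (7,8) 1 'c'
  9: (8,9) 0 ''
  10: (9,1) 1 'd'
  11: (1,11) 1 'd'
  12: (11,12) 0 ''
  13: (12,6) 1 'e'
  14: (6,5) 1 'e'
  15: (5,4) 2 'ee'

n(n+1)/2 = 16·17/2 = 136
Σ LCP = 0 + 1 + 0 + 1 + 1 + 1 + 0 + 1 + 1 + 0 + 1 + 1 + 0 + 1 + 1 + 2 = 12
distinct = 136 − 12 = 124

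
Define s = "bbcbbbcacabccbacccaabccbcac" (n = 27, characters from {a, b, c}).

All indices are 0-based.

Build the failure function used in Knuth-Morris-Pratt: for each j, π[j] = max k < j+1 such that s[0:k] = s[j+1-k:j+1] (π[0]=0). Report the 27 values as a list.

[0, 1, 0, 1, 2, 2, 3, 0, 0, 0, 1, 0, 0, 1, 0, 0, 0, 0, 0, 0, 1, 0, 0, 1, 0, 0, 0]

π[0] = 0
j=1 s[j]='b': π[1]=1 (border 'b')
j=2 s[j]='c': k: 1→0; π[2]=0 (border '')
j=3 s[j]='b': π[3]=1 (border 'b')
j=4 s[j]='b': π[4]=2 (border 'bb')
j=5 s[j]='b': k: 2→1; π[5]=2 (border 'bb')
j=6 s[j]='c': π[6]=3 (border 'bbc')
j=7 s[j]='a': k: 3→0; π[7]=0 (border '')
j=8 s[j]='c': π[8]=0 (border '')
j=9 s[j]='a': π[9]=0 (border '')
j=10 s[j]='b': π[10]=1 (border 'b')
j=11 s[j]='c': k: 1→0; π[11]=0 (border '')
j=12 s[j]='c': π[12]=0 (border '')
j=13 s[j]='b': π[13]=1 (border 'b')
j=14 s[j]='a': k: 1→0; π[14]=0 (border '')
j=15 s[j]='c': π[15]=0 (border '')
j=16 s[j]='c': π[16]=0 (border '')
j=17 s[j]='c': π[17]=0 (border '')
j=18 s[j]='a': π[18]=0 (border '')
j=19 s[j]='a': π[19]=0 (border '')
j=20 s[j]='b': π[20]=1 (border 'b')
j=21 s[j]='c': k: 1→0; π[21]=0 (border '')
j=22 s[j]='c': π[22]=0 (border '')
j=23 s[j]='b': π[23]=1 (border 'b')
j=24 s[j]='c': k: 1→0; π[24]=0 (border '')
j=25 s[j]='a': π[25]=0 (border '')
j=26 s[j]='c': π[26]=0 (border '')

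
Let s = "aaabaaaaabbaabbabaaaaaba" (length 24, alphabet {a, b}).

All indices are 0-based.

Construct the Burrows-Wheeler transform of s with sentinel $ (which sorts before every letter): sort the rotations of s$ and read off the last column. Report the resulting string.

rank  rotation                   last
    0  $aaabaaaaabbaabbabaaaaaba  a
    1  a$aaabaaaaabbaabbabaaaaab  b
    2  aaaaaba$aaabaaaaabbaabbab  b
    3  aaaaabbaabbabaaaaaba$aaab  b
    4  aaaaba$aaabaaaaabbaabbaba  a
    5  aaaabbaabbabaaaaaba$aaaba  a
    6  aaaba$aaabaaaaabbaabbabaa  a
    7  aaabaaaaabbaabbabaaaaaba$  $
    8  aaabbaabbabaaaaaba$aaabaa  a
    9  aaba$aaabaaaaabbaabbabaaa  a
   10  aabaaaaabbaabbabaaaaaba$a  a
   11  aabbaabbabaaaaaba$aaabaaa  a
   12  aabbabaaaaaba$aaabaaaaabb  b
   13  aba$aaabaaaaabbaabbabaaaa  a
   14  abaaaaaba$aaabaaaaabbaabb  b
   15  abaaaaabbaabbabaaaaaba$aa  a
   16  abbaabbabaaaaaba$aaabaaaa  a
   17  abbabaaaaaba$aaabaaaaabba  a
   18  ba$aaabaaaaabbaabbabaaaaa  a
   19  baaaaaba$aaabaaaaabbaabba  a
   20  baaaaabbaabbabaaaaaba$aaa  a
   21  baabbabaaaaaba$aaabaaaaab  b
   22  babaaaaaba$aaabaaaaabbaab  b
   23  bbaabbabaaaaaba$aaabaaaaa  a
   24  bbabaaaaaba$aaabaaaaabbaa  a

abbbaaa$aaaababaaaaaabbaa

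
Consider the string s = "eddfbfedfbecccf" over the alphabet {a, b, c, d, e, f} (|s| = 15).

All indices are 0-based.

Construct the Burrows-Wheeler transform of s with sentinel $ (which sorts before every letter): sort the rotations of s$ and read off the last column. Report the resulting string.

rank  rotation          last
    0  $eddfbfedfbecccf  f
    1  becccf$eddfbfedf  f
    2  bfedfbecccf$eddf  f
    3  cccf$eddfbfedfbe  e
    4  ccf$eddfbfedfbec  c
    5  cf$eddfbfedfbecc  c
    6  ddfbfedfbecccf$e  e
    7  dfbecccf$eddfbfe  e
    8  dfbfedfbecccf$ed  d
    9  ecccf$eddfbfedfb  b
   10  eddfbfedfbecccf$  $
   11  edfbecccf$eddfbf  f
   12  f$eddfbfedfbeccc  c
   13  fbecccf$eddfbfed  d
   14  fbfedfbecccf$edd  d
   15  fedfbecccf$eddfb  b

fffecceedb$fcddb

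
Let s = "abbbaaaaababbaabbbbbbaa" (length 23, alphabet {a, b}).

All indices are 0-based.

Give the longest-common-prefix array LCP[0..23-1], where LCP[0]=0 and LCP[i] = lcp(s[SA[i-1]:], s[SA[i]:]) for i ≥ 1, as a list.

rank | idx | suffix
   0 |  22 | a
   1 |  21 | aa
   2 |   4 | aaaaababbaabbbbbbaa
   3 |   5 | aaaababbaabbbbbbaa
   4 |   6 | aaababbaabbbbbbaa
   5 |   7 | aababbaabbbbbbaa
   6 |  13 | aabbbbbbaa
   7 |   8 | ababbaabbbbbbaa
   8 |  10 | abbaabbbbbbaa
   9 |   0 | abbbaaaaababbaabbbbbbaa
  10 |  14 | abbbbbbaa
  11 |  20 | baa
  12 |   3 | baaaaababbaabbbbbbaa
  13 |  12 | baabbbbbbaa
  14 |   9 | babbaabbbbbbaa
  15 |  19 | bbaa
  16 |   2 | bbaaaaababbaabbbbbbaa
  17 |  11 | bbaabbbbbbaa
  18 |  18 | bbbaa
  19 |   1 | bbbaaaaababbaabbbbbbaa
  20 |  17 | bbbbaa
  21 |  16 | bbbbbaa
  22 |  15 | bbbbbbaa

SA = [22, 21, 4, 5, 6, 7, 13, 8, 10, 0, 14, 20, 3, 12, 9, 19, 2, 11, 18, 1, 17, 16, 15]
i: (SA[i-1],SA[i]) lcp shared
  1: (22,21) 1 'a'
  2: (21,4) 2 'aa'
  3: (4,5) 4 'aaaa'
  4: (5,6) 3 'aaa'
  5: (6,7) 2 'aa'
  6: (7,13) 3 'aab'
  7: (13,8) 1 'a'
  8: (8,10) 2 'ab'
  9: (10,0) 3 'abb'
  10: (0,14) 4 'abbb'
  11: (14,20) 0 ''
  12: (20,3) 3 'baa'
  13: (3,12) 3 'baa'
  14: (12,9) 2 'ba'
  15: (9,19) 1 'b'
  16: (19,2) 4 'bbaa'
  17: (2,11) 4 'bbaa'
  18: (11,18) 2 'bb'
  19: (18,1) 5 'bbbaa'
  20: (1,17) 3 'bbb'
  21: (17,16) 4 'bbbb'
  22: (16,15) 5 'bbbbb'

[0, 1, 2, 4, 3, 2, 3, 1, 2, 3, 4, 0, 3, 3, 2, 1, 4, 4, 2, 5, 3, 4, 5]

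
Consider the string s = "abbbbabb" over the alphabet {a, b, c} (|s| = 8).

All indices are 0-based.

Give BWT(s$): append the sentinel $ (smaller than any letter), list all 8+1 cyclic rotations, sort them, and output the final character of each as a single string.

bb$bbabba

rank  rotation   last
    0  $abbbbabb  b
    1  abb$abbbb  b
    2  abbbbabb$  $
    3  b$abbbbab  b
    4  babb$abbb  b
    5  bb$abbbba  a
    6  bbabb$abb  b
    7  bbbabb$ab  b
    8  bbbbabb$a  a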